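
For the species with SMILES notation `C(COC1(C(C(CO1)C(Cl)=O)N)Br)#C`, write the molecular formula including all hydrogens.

C8H9BrClNO3

Heavy atoms from the SMILES: 1 Br, 8 C, 1 Cl, 1 N, 3 O.
Implicit hydrogens by atom environment:
  3 × C: 1 H each → 3
  3 × C: no H
  3 × O: no H
  2 × C: 2 H each → 4
  1 × Br: no H
  1 × Cl: no H
  1 × N: 2 H
  Total hydrogens = 9.
Molecular formula: C8H9BrClNO3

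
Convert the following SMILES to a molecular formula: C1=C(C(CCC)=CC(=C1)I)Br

C9H10BrI

Heavy atoms from the SMILES: 1 Br, 9 C, 1 I.
Implicit hydrogens by atom environment:
  3 × C (aromatic): 1 H each → 3
  3 × C (aromatic): no H
  2 × C: 2 H each → 4
  1 × Br: no H
  1 × C: 3 H
  1 × I: no H
  Total hydrogens = 10.
Molecular formula: C9H10BrI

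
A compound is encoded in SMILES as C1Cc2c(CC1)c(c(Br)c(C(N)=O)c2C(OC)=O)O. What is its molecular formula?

Heavy atoms from the SMILES: 1 Br, 13 C, 1 N, 4 O.
Implicit hydrogens by atom environment:
  6 × C (aromatic): no H
  4 × C: 2 H each → 8
  3 × O: no H
  2 × C: no H
  1 × Br: no H
  1 × C: 3 H
  1 × N: 2 H
  1 × O: 1 H
  Total hydrogens = 14.
Molecular formula: C13H14BrNO4

C13H14BrNO4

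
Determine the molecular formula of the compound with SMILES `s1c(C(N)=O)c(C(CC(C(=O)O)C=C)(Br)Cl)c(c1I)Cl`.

C11H9BrCl2INO3S

Heavy atoms from the SMILES: 1 Br, 11 C, 2 Cl, 1 I, 1 N, 3 O, 1 S.
Implicit hydrogens by atom environment:
  4 × C (aromatic): no H
  3 × C: no H
  2 × C: 2 H each → 4
  2 × C: 1 H each → 2
  2 × Cl: no H
  2 × O: no H
  1 × Br: no H
  1 × I: no H
  1 × N: 2 H
  1 × O: 1 H
  1 × S (aromatic): no H
  Total hydrogens = 9.
Molecular formula: C11H9BrCl2INO3S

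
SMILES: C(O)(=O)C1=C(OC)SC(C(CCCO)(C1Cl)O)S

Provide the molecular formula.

Heavy atoms from the SMILES: 10 C, 1 Cl, 5 O, 2 S.
Implicit hydrogens by atom environment:
  4 × C: no H
  3 × C: 2 H each → 6
  3 × O: 1 H each → 3
  2 × C: 1 H each → 2
  2 × O: no H
  1 × C: 3 H
  1 × Cl: no H
  1 × S: 1 H
  1 × S: no H
  Total hydrogens = 15.
Molecular formula: C10H15ClO5S2

C10H15ClO5S2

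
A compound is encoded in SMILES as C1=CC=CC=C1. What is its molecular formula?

C6H6

Heavy atoms from the SMILES: 6 C.
Implicit hydrogens by atom environment:
  6 × C (aromatic): 1 H each → 6
  Total hydrogens = 6.
Molecular formula: C6H6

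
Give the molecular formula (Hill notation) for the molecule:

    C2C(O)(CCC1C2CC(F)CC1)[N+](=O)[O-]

C10H16FNO3

Heavy atoms from the SMILES: 10 C, 1 F, 1 N, 3 O.
Implicit hydrogens by atom environment:
  6 × C: 2 H each → 12
  3 × C: 1 H each → 3
  1 × C: no H
  1 × F: no H
  1 × N (charge +1): no H
  1 × O: 1 H
  1 × O: no H
  1 × O (charge -1): no H
  Total hydrogens = 16.
Molecular formula: C10H16FNO3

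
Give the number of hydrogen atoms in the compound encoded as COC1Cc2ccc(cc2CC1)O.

14

Hydrogens are implicit in SMILES; fill each atom to its normal valence:
  3 × C: 2 H each → 6
  3 × C (aromatic): 1 H each → 3
  3 × C (aromatic): no H
  1 × C: 3 H
  1 × C: 1 H
  1 × O: 1 H
  1 × O: no H
  Total hydrogens = 14.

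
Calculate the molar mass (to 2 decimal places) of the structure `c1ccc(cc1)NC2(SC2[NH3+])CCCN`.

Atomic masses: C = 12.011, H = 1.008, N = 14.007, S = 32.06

Molecular formula: C11H18N3S+.
M = 11×12.011 + 18×1.008 + 3×14.007 + 1×32.06 = 224.35 g/mol.

224.35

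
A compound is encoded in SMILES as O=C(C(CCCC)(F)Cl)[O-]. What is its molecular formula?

Heavy atoms from the SMILES: 6 C, 1 Cl, 1 F, 2 O.
Implicit hydrogens by atom environment:
  3 × C: 2 H each → 6
  2 × C: no H
  1 × C: 3 H
  1 × Cl: no H
  1 × F: no H
  1 × O: no H
  1 × O (charge -1): no H
  Total hydrogens = 9.
Net charge -1.
Molecular formula: C6H9ClFO2-

C6H9ClFO2-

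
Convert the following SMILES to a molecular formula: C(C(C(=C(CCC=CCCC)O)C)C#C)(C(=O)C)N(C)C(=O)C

C19H29NO3

Heavy atoms from the SMILES: 19 C, 1 N, 3 O.
Implicit hydrogens by atom environment:
  5 × C: 3 H each → 15
  5 × C: 1 H each → 5
  5 × C: no H
  4 × C: 2 H each → 8
  2 × O: no H
  1 × N: no H
  1 × O: 1 H
  Total hydrogens = 29.
Molecular formula: C19H29NO3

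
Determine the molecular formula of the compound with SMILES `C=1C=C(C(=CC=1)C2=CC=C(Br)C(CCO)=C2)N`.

C14H14BrNO

Heavy atoms from the SMILES: 1 Br, 14 C, 1 N, 1 O.
Implicit hydrogens by atom environment:
  7 × C (aromatic): 1 H each → 7
  5 × C (aromatic): no H
  2 × C: 2 H each → 4
  1 × Br: no H
  1 × N: 2 H
  1 × O: 1 H
  Total hydrogens = 14.
Molecular formula: C14H14BrNO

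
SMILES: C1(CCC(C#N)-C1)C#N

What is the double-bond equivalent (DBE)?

5

Molecular formula from the SMILES: C7H8N2.
DoU = (2C + 2 + N − H − X)/2 = (2·7 + 2 + 2 − 8 − 0)/2 = 10/2 = 5.
(Structurally: 1 ring(s) + 4 π bond(s) = 5.)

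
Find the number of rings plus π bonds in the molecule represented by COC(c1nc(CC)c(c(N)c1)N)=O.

5

Molecular formula from the SMILES: C9H13N3O2.
DoU = (2C + 2 + N − H − X)/2 = (2·9 + 2 + 3 − 13 − 0)/2 = 10/2 = 5.
(Structurally: 1 ring(s) + 4 π bond(s) = 5.)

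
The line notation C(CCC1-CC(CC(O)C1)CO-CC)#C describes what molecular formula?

Heavy atoms from the SMILES: 13 C, 2 O.
Implicit hydrogens by atom environment:
  7 × C: 2 H each → 14
  4 × C: 1 H each → 4
  1 × C: 3 H
  1 × C: no H
  1 × O: 1 H
  1 × O: no H
  Total hydrogens = 22.
Molecular formula: C13H22O2

C13H22O2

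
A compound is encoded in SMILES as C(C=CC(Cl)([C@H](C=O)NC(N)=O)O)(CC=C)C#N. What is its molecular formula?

C11H14ClN3O3

Heavy atoms from the SMILES: 11 C, 1 Cl, 3 N, 3 O.
Implicit hydrogens by atom environment:
  6 × C: 1 H each → 6
  3 × C: no H
  2 × C: 2 H each → 4
  2 × O: no H
  1 × Cl: no H
  1 × N: 2 H
  1 × N: 1 H
  1 × N: no H
  1 × O: 1 H
  Total hydrogens = 14.
Molecular formula: C11H14ClN3O3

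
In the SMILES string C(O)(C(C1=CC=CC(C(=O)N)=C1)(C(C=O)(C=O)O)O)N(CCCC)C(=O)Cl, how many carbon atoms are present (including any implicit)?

17

The symbol for carbon appears 17 times in the SMILES. (Cl is a single chlorine, not C + l.)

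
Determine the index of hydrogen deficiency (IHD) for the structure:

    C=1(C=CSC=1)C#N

Molecular formula from the SMILES: C5H3NS.
DoU = (2C + 2 + N − H − X)/2 = (2·5 + 2 + 1 − 3 − 0)/2 = 10/2 = 5.
(Structurally: 1 ring(s) + 4 π bond(s) = 5.)

5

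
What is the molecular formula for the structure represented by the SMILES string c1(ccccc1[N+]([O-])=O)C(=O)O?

C7H5NO4

Heavy atoms from the SMILES: 7 C, 1 N, 4 O.
Implicit hydrogens by atom environment:
  4 × C (aromatic): 1 H each → 4
  2 × C (aromatic): no H
  2 × O: no H
  1 × C: no H
  1 × N (charge +1): no H
  1 × O: 1 H
  1 × O (charge -1): no H
  Total hydrogens = 5.
Molecular formula: C7H5NO4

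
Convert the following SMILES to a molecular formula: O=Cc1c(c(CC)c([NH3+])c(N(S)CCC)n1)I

C11H17IN3OS+

Heavy atoms from the SMILES: 11 C, 1 I, 3 N, 1 O, 1 S.
Implicit hydrogens by atom environment:
  5 × C (aromatic): no H
  3 × C: 2 H each → 6
  2 × C: 3 H each → 6
  1 × C: 1 H
  1 × I: no H
  1 × N (charge +1): 3 H
  1 × N (aromatic): no H
  1 × N: no H
  1 × O: no H
  1 × S: 1 H
  Total hydrogens = 17.
Net charge +1.
Molecular formula: C11H17IN3OS+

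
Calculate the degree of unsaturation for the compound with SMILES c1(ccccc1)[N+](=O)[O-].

5

Molecular formula from the SMILES: C6H5NO2.
DoU = (2C + 2 + N − H − X)/2 = (2·6 + 2 + 1 − 5 − 0)/2 = 10/2 = 5.
(Structurally: 1 ring(s) + 4 π bond(s) = 5.)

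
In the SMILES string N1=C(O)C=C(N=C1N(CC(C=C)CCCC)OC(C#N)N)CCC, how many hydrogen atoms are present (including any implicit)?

27

Hydrogens are implicit in SMILES; fill each atom to its normal valence:
  7 × C: 2 H each → 14
  3 × C: 1 H each → 3
  3 × C (aromatic): no H
  2 × C: 3 H each → 6
  2 × N (aromatic): no H
  2 × N: no H
  1 × C (aromatic): 1 H
  1 × C: no H
  1 × N: 2 H
  1 × O: 1 H
  1 × O: no H
  Total hydrogens = 27.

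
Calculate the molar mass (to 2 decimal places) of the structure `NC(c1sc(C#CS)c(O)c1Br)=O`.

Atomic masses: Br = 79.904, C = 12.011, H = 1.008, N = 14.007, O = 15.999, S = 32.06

278.14

Molecular formula: C7H4BrNO2S2.
M = 1×79.904 + 7×12.011 + 4×1.008 + 1×14.007 + 2×15.999 + 2×32.06 = 278.14 g/mol.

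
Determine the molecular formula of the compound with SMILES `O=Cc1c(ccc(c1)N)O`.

C7H7NO2

Heavy atoms from the SMILES: 7 C, 1 N, 2 O.
Implicit hydrogens by atom environment:
  3 × C (aromatic): 1 H each → 3
  3 × C (aromatic): no H
  1 × C: 1 H
  1 × N: 2 H
  1 × O: 1 H
  1 × O: no H
  Total hydrogens = 7.
Molecular formula: C7H7NO2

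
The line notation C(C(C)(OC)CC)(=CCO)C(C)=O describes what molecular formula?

C10H18O3

Heavy atoms from the SMILES: 10 C, 3 O.
Implicit hydrogens by atom environment:
  4 × C: 3 H each → 12
  3 × C: no H
  2 × C: 2 H each → 4
  2 × O: no H
  1 × C: 1 H
  1 × O: 1 H
  Total hydrogens = 18.
Molecular formula: C10H18O3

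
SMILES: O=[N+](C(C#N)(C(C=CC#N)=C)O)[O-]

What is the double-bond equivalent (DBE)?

7

Molecular formula from the SMILES: C7H5N3O3.
DoU = (2C + 2 + N − H − X)/2 = (2·7 + 2 + 3 − 5 − 0)/2 = 14/2 = 7.
(Structurally: 0 ring(s) + 7 π bond(s) = 7.)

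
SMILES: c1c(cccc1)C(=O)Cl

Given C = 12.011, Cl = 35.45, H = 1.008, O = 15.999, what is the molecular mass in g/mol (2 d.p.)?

140.57

Molecular formula: C7H5ClO.
M = 7×12.011 + 1×35.45 + 5×1.008 + 1×15.999 = 140.57 g/mol.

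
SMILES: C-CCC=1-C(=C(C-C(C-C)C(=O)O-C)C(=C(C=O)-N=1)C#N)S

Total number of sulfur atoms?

1

The symbol for sulfur appears 1 time in the SMILES.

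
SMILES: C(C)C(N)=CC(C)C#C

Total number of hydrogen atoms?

Hydrogens are implicit in SMILES; fill each atom to its normal valence:
  3 × C: 1 H each → 3
  2 × C: 3 H each → 6
  2 × C: no H
  1 × C: 2 H
  1 × N: 2 H
  Total hydrogens = 13.

13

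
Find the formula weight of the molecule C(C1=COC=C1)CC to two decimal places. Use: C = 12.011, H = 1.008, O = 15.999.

110.16

Molecular formula: C7H10O.
M = 7×12.011 + 10×1.008 + 1×15.999 = 110.16 g/mol.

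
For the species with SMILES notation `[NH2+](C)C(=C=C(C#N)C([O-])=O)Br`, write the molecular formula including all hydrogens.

C6H5BrN2O2

Heavy atoms from the SMILES: 1 Br, 6 C, 2 N, 2 O.
Implicit hydrogens by atom environment:
  5 × C: no H
  1 × Br: no H
  1 × C: 3 H
  1 × N (charge +1): 2 H
  1 × N: no H
  1 × O: no H
  1 × O (charge -1): no H
  Total hydrogens = 5.
Molecular formula: C6H5BrN2O2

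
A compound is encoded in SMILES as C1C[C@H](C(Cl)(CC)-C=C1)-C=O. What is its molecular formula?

C9H13ClO

Heavy atoms from the SMILES: 9 C, 1 Cl, 1 O.
Implicit hydrogens by atom environment:
  4 × C: 1 H each → 4
  3 × C: 2 H each → 6
  1 × C: 3 H
  1 × C: no H
  1 × Cl: no H
  1 × O: no H
  Total hydrogens = 13.
Molecular formula: C9H13ClO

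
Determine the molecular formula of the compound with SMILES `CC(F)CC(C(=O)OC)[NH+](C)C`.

C8H17FNO2+

Heavy atoms from the SMILES: 8 C, 1 F, 1 N, 2 O.
Implicit hydrogens by atom environment:
  4 × C: 3 H each → 12
  2 × C: 1 H each → 2
  2 × O: no H
  1 × C: 2 H
  1 × C: no H
  1 × F: no H
  1 × N (charge +1): 1 H
  Total hydrogens = 17.
Net charge +1.
Molecular formula: C8H17FNO2+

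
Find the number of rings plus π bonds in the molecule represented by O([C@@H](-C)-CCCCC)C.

0

Molecular formula from the SMILES: C8H18O.
DoU = (2C + 2 + N − H − X)/2 = (2·8 + 2 + 0 − 18 − 0)/2 = 0/2 = 0.
(Structurally: 0 ring(s) + 0 π bond(s) = 0.)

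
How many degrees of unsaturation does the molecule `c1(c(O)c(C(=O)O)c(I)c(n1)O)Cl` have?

Molecular formula from the SMILES: C6H3ClINO4.
DoU = (2C + 2 + N − H − X)/2 = (2·6 + 2 + 1 − 3 − 2)/2 = 10/2 = 5.
(Structurally: 1 ring(s) + 4 π bond(s) = 5.)

5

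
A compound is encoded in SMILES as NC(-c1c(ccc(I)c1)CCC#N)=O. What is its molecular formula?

Heavy atoms from the SMILES: 10 C, 1 I, 2 N, 1 O.
Implicit hydrogens by atom environment:
  3 × C (aromatic): 1 H each → 3
  3 × C (aromatic): no H
  2 × C: 2 H each → 4
  2 × C: no H
  1 × I: no H
  1 × N: 2 H
  1 × N: no H
  1 × O: no H
  Total hydrogens = 9.
Molecular formula: C10H9IN2O

C10H9IN2O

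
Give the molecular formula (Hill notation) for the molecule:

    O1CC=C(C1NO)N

Heavy atoms from the SMILES: 4 C, 2 N, 2 O.
Implicit hydrogens by atom environment:
  2 × C: 1 H each → 2
  1 × C: 2 H
  1 × C: no H
  1 × N: 2 H
  1 × N: 1 H
  1 × O: 1 H
  1 × O: no H
  Total hydrogens = 8.
Molecular formula: C4H8N2O2

C4H8N2O2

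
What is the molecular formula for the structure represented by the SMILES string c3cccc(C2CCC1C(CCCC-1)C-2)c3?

C16H22

Heavy atoms from the SMILES: 16 C.
Implicit hydrogens by atom environment:
  7 × C: 2 H each → 14
  5 × C (aromatic): 1 H each → 5
  3 × C: 1 H each → 3
  1 × C (aromatic): no H
  Total hydrogens = 22.
Molecular formula: C16H22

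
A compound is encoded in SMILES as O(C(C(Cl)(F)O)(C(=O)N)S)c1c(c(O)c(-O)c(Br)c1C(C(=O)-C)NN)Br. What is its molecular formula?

Heavy atoms from the SMILES: 2 Br, 12 C, 1 Cl, 1 F, 3 N, 6 O, 1 S.
Implicit hydrogens by atom environment:
  6 × C (aromatic): no H
  4 × C: no H
  3 × O: 1 H each → 3
  3 × O: no H
  2 × Br: no H
  2 × N: 2 H each → 4
  1 × C: 3 H
  1 × C: 1 H
  1 × Cl: no H
  1 × F: no H
  1 × N: 1 H
  1 × S: 1 H
  Total hydrogens = 13.
Molecular formula: C12H13Br2ClFN3O6S

C12H13Br2ClFN3O6S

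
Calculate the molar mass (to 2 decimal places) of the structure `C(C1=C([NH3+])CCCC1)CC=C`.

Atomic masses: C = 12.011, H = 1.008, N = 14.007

152.26

Molecular formula: C10H18N+.
M = 10×12.011 + 18×1.008 + 1×14.007 = 152.26 g/mol.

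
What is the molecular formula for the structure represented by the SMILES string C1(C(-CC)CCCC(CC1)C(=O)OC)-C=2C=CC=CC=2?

Heavy atoms from the SMILES: 18 C, 2 O.
Implicit hydrogens by atom environment:
  6 × C: 2 H each → 12
  5 × C (aromatic): 1 H each → 5
  3 × C: 1 H each → 3
  2 × C: 3 H each → 6
  2 × O: no H
  1 × C (aromatic): no H
  1 × C: no H
  Total hydrogens = 26.
Molecular formula: C18H26O2

C18H26O2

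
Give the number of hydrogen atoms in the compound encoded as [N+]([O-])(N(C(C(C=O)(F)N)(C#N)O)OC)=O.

7

Hydrogens are implicit in SMILES; fill each atom to its normal valence:
  3 × C: no H
  3 × O: no H
  2 × N: no H
  1 × C: 3 H
  1 × C: 1 H
  1 × F: no H
  1 × N: 2 H
  1 × N (charge +1): no H
  1 × O: 1 H
  1 × O (charge -1): no H
  Total hydrogens = 7.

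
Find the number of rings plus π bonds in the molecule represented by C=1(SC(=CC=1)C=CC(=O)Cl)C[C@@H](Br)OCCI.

5

Molecular formula from the SMILES: C11H11BrClIO2S.
DoU = (2C + 2 + N − H − X)/2 = (2·11 + 2 + 0 − 11 − 3)/2 = 10/2 = 5.
(Structurally: 1 ring(s) + 4 π bond(s) = 5.)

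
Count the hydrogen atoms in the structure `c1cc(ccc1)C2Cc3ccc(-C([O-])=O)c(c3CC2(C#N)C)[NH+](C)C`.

Hydrogens are implicit in SMILES; fill each atom to its normal valence:
  7 × C (aromatic): 1 H each → 7
  5 × C (aromatic): no H
  3 × C: 3 H each → 9
  3 × C: no H
  2 × C: 2 H each → 4
  1 × C: 1 H
  1 × N (charge +1): 1 H
  1 × N: no H
  1 × O: no H
  1 × O (charge -1): no H
  Total hydrogens = 22.

22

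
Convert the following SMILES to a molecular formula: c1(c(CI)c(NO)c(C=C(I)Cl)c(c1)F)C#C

Heavy atoms from the SMILES: 11 C, 1 Cl, 1 F, 2 I, 1 N, 1 O.
Implicit hydrogens by atom environment:
  5 × C (aromatic): no H
  2 × C: 1 H each → 2
  2 × C: no H
  2 × I: no H
  1 × C: 2 H
  1 × C (aromatic): 1 H
  1 × Cl: no H
  1 × F: no H
  1 × N: 1 H
  1 × O: 1 H
  Total hydrogens = 7.
Molecular formula: C11H7ClFI2NO

C11H7ClFI2NO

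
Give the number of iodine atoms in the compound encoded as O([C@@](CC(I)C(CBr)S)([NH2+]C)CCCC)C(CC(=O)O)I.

The symbol for iodine appears 2 times in the SMILES.

2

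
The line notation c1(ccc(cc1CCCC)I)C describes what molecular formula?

Heavy atoms from the SMILES: 11 C, 1 I.
Implicit hydrogens by atom environment:
  3 × C: 2 H each → 6
  3 × C (aromatic): 1 H each → 3
  3 × C (aromatic): no H
  2 × C: 3 H each → 6
  1 × I: no H
  Total hydrogens = 15.
Molecular formula: C11H15I

C11H15I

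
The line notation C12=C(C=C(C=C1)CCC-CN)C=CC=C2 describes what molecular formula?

Heavy atoms from the SMILES: 14 C, 1 N.
Implicit hydrogens by atom environment:
  7 × C (aromatic): 1 H each → 7
  4 × C: 2 H each → 8
  3 × C (aromatic): no H
  1 × N: 2 H
  Total hydrogens = 17.
Molecular formula: C14H17N

C14H17N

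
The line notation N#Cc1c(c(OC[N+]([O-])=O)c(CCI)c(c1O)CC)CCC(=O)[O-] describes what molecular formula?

C15H16IN2O6-

Heavy atoms from the SMILES: 15 C, 1 I, 2 N, 6 O.
Implicit hydrogens by atom environment:
  6 × C: 2 H each → 12
  6 × C (aromatic): no H
  3 × O: no H
  2 × C: no H
  2 × O (charge -1): no H
  1 × C: 3 H
  1 × I: no H
  1 × N: no H
  1 × N (charge +1): no H
  1 × O: 1 H
  Total hydrogens = 16.
Net charge -1.
Molecular formula: C15H16IN2O6-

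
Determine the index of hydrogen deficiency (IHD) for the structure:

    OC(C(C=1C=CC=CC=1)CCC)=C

5

Molecular formula from the SMILES: C12H16O.
DoU = (2C + 2 + N − H − X)/2 = (2·12 + 2 + 0 − 16 − 0)/2 = 10/2 = 5.
(Structurally: 1 ring(s) + 4 π bond(s) = 5.)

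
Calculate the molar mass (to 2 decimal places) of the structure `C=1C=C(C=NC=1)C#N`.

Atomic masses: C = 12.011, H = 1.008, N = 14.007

Molecular formula: C6H4N2.
M = 6×12.011 + 4×1.008 + 2×14.007 = 104.11 g/mol.

104.11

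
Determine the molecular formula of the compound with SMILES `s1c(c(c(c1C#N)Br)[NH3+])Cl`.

C5H3BrClN2S+

Heavy atoms from the SMILES: 1 Br, 5 C, 1 Cl, 2 N, 1 S.
Implicit hydrogens by atom environment:
  4 × C (aromatic): no H
  1 × Br: no H
  1 × C: no H
  1 × Cl: no H
  1 × N (charge +1): 3 H
  1 × N: no H
  1 × S (aromatic): no H
  Total hydrogens = 3.
Net charge +1.
Molecular formula: C5H3BrClN2S+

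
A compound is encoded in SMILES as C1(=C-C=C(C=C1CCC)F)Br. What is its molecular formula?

C9H10BrF

Heavy atoms from the SMILES: 1 Br, 9 C, 1 F.
Implicit hydrogens by atom environment:
  3 × C (aromatic): 1 H each → 3
  3 × C (aromatic): no H
  2 × C: 2 H each → 4
  1 × Br: no H
  1 × C: 3 H
  1 × F: no H
  Total hydrogens = 10.
Molecular formula: C9H10BrF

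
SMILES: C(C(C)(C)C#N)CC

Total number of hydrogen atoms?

Hydrogens are implicit in SMILES; fill each atom to its normal valence:
  3 × C: 3 H each → 9
  2 × C: 2 H each → 4
  2 × C: no H
  1 × N: no H
  Total hydrogens = 13.

13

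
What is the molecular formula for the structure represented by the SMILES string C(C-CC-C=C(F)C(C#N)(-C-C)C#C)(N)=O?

C12H15FN2O

Heavy atoms from the SMILES: 12 C, 1 F, 2 N, 1 O.
Implicit hydrogens by atom environment:
  5 × C: no H
  4 × C: 2 H each → 8
  2 × C: 1 H each → 2
  1 × C: 3 H
  1 × F: no H
  1 × N: 2 H
  1 × N: no H
  1 × O: no H
  Total hydrogens = 15.
Molecular formula: C12H15FN2O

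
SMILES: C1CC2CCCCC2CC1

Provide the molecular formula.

Heavy atoms from the SMILES: 10 C.
Implicit hydrogens by atom environment:
  8 × C: 2 H each → 16
  2 × C: 1 H each → 2
  Total hydrogens = 18.
Molecular formula: C10H18

C10H18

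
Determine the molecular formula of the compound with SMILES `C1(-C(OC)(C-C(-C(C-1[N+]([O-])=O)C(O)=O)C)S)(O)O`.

Heavy atoms from the SMILES: 9 C, 1 N, 7 O, 1 S.
Implicit hydrogens by atom environment:
  3 × C: 1 H each → 3
  3 × C: no H
  3 × O: 1 H each → 3
  3 × O: no H
  2 × C: 3 H each → 6
  1 × C: 2 H
  1 × N (charge +1): no H
  1 × O (charge -1): no H
  1 × S: 1 H
  Total hydrogens = 15.
Molecular formula: C9H15NO7S

C9H15NO7S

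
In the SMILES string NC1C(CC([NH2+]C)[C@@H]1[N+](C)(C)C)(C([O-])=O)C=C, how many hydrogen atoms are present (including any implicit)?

Hydrogens are implicit in SMILES; fill each atom to its normal valence:
  4 × C: 3 H each → 12
  4 × C: 1 H each → 4
  2 × C: 2 H each → 4
  2 × C: no H
  1 × N (charge +1): 2 H
  1 × N: 2 H
  1 × N (charge +1): no H
  1 × O: no H
  1 × O (charge -1): no H
  Total hydrogens = 24.

24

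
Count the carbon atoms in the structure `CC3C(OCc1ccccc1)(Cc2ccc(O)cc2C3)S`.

18

The symbol for carbon appears 18 times in the SMILES. Lowercase c denotes aromatic carbon and counts toward C.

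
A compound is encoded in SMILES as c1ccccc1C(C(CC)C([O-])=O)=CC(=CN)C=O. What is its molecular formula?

Heavy atoms from the SMILES: 15 C, 1 N, 3 O.
Implicit hydrogens by atom environment:
  5 × C (aromatic): 1 H each → 5
  4 × C: 1 H each → 4
  3 × C: no H
  2 × O: no H
  1 × C: 3 H
  1 × C: 2 H
  1 × C (aromatic): no H
  1 × N: 2 H
  1 × O (charge -1): no H
  Total hydrogens = 16.
Net charge -1.
Molecular formula: C15H16NO3-

C15H16NO3-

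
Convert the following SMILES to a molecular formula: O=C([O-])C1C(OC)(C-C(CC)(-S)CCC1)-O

Heavy atoms from the SMILES: 11 C, 4 O, 1 S.
Implicit hydrogens by atom environment:
  5 × C: 2 H each → 10
  3 × C: no H
  2 × C: 3 H each → 6
  2 × O: no H
  1 × C: 1 H
  1 × O: 1 H
  1 × O (charge -1): no H
  1 × S: 1 H
  Total hydrogens = 19.
Net charge -1.
Molecular formula: C11H19O4S-

C11H19O4S-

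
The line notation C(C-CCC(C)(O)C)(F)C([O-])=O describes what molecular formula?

Heavy atoms from the SMILES: 8 C, 1 F, 3 O.
Implicit hydrogens by atom environment:
  3 × C: 2 H each → 6
  2 × C: 3 H each → 6
  2 × C: no H
  1 × C: 1 H
  1 × F: no H
  1 × O: 1 H
  1 × O: no H
  1 × O (charge -1): no H
  Total hydrogens = 14.
Net charge -1.
Molecular formula: C8H14FO3-

C8H14FO3-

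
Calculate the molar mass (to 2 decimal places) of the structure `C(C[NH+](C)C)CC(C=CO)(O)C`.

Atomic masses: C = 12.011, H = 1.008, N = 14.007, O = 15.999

Molecular formula: C9H20NO2+.
M = 9×12.011 + 20×1.008 + 1×14.007 + 2×15.999 = 174.26 g/mol.

174.26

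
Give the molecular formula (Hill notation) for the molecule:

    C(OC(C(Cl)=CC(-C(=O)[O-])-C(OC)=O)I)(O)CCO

Heavy atoms from the SMILES: 10 C, 1 Cl, 1 I, 7 O.
Implicit hydrogens by atom environment:
  4 × C: 1 H each → 4
  4 × O: no H
  3 × C: no H
  2 × C: 2 H each → 4
  2 × O: 1 H each → 2
  1 × C: 3 H
  1 × Cl: no H
  1 × I: no H
  1 × O (charge -1): no H
  Total hydrogens = 13.
Net charge -1.
Molecular formula: C10H13ClIO7-

C10H13ClIO7-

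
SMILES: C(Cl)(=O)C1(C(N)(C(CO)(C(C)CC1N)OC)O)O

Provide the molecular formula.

Heavy atoms from the SMILES: 10 C, 1 Cl, 2 N, 5 O.
Implicit hydrogens by atom environment:
  4 × C: no H
  3 × O: 1 H each → 3
  2 × C: 3 H each → 6
  2 × C: 2 H each → 4
  2 × C: 1 H each → 2
  2 × N: 2 H each → 4
  2 × O: no H
  1 × Cl: no H
  Total hydrogens = 19.
Molecular formula: C10H19ClN2O5

C10H19ClN2O5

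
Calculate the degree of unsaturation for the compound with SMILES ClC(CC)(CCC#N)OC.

2

Molecular formula from the SMILES: C7H12ClNO.
DoU = (2C + 2 + N − H − X)/2 = (2·7 + 2 + 1 − 12 − 1)/2 = 4/2 = 2.
(Structurally: 0 ring(s) + 2 π bond(s) = 2.)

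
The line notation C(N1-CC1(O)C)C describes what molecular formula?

Heavy atoms from the SMILES: 5 C, 1 N, 1 O.
Implicit hydrogens by atom environment:
  2 × C: 3 H each → 6
  2 × C: 2 H each → 4
  1 × C: no H
  1 × N: no H
  1 × O: 1 H
  Total hydrogens = 11.
Molecular formula: C5H11NO

C5H11NO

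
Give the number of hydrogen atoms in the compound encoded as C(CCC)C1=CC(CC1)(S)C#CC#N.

Hydrogens are implicit in SMILES; fill each atom to its normal valence:
  5 × C: 2 H each → 10
  5 × C: no H
  1 × C: 3 H
  1 × C: 1 H
  1 × N: no H
  1 × S: 1 H
  Total hydrogens = 15.

15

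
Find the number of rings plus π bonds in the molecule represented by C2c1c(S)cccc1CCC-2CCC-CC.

5

Molecular formula from the SMILES: C15H22S.
DoU = (2C + 2 + N − H − X)/2 = (2·15 + 2 + 0 − 22 − 0)/2 = 10/2 = 5.
(Structurally: 2 ring(s) + 3 π bond(s) = 5.)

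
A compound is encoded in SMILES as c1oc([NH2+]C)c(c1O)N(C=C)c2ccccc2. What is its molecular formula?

Heavy atoms from the SMILES: 13 C, 2 N, 2 O.
Implicit hydrogens by atom environment:
  6 × C (aromatic): 1 H each → 6
  4 × C (aromatic): no H
  1 × C: 3 H
  1 × C: 2 H
  1 × C: 1 H
  1 × N (charge +1): 2 H
  1 × N: no H
  1 × O: 1 H
  1 × O (aromatic): no H
  Total hydrogens = 15.
Net charge +1.
Molecular formula: C13H15N2O2+

C13H15N2O2+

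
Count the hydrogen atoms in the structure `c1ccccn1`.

5

Hydrogens are implicit in SMILES; fill each atom to its normal valence:
  5 × C (aromatic): 1 H each → 5
  1 × N (aromatic): no H
  Total hydrogens = 5.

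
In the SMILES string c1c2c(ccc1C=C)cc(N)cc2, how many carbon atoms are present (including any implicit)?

12

The symbol for carbon appears 12 times in the SMILES. Lowercase c denotes aromatic carbon and counts toward C.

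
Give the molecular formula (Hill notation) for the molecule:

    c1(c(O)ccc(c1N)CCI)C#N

C9H9IN2O

Heavy atoms from the SMILES: 9 C, 1 I, 2 N, 1 O.
Implicit hydrogens by atom environment:
  4 × C (aromatic): no H
  2 × C: 2 H each → 4
  2 × C (aromatic): 1 H each → 2
  1 × C: no H
  1 × I: no H
  1 × N: 2 H
  1 × N: no H
  1 × O: 1 H
  Total hydrogens = 9.
Molecular formula: C9H9IN2O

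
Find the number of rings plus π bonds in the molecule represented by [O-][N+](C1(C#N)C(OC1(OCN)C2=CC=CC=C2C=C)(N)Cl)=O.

Molecular formula from the SMILES: C13H13ClN4O4.
DoU = (2C + 2 + N − H − X)/2 = (2·13 + 2 + 4 − 13 − 1)/2 = 18/2 = 9.
(Structurally: 2 ring(s) + 7 π bond(s) = 9.)

9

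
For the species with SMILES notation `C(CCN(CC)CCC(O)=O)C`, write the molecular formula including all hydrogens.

Heavy atoms from the SMILES: 9 C, 1 N, 2 O.
Implicit hydrogens by atom environment:
  6 × C: 2 H each → 12
  2 × C: 3 H each → 6
  1 × C: no H
  1 × N: no H
  1 × O: 1 H
  1 × O: no H
  Total hydrogens = 19.
Molecular formula: C9H19NO2

C9H19NO2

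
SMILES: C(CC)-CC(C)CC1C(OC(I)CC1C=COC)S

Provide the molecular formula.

C15H27IO2S

Heavy atoms from the SMILES: 15 C, 1 I, 2 O, 1 S.
Implicit hydrogens by atom environment:
  7 × C: 1 H each → 7
  5 × C: 2 H each → 10
  3 × C: 3 H each → 9
  2 × O: no H
  1 × I: no H
  1 × S: 1 H
  Total hydrogens = 27.
Molecular formula: C15H27IO2S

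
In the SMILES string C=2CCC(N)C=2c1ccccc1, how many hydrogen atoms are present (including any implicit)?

13

Hydrogens are implicit in SMILES; fill each atom to its normal valence:
  5 × C (aromatic): 1 H each → 5
  2 × C: 2 H each → 4
  2 × C: 1 H each → 2
  1 × C: no H
  1 × C (aromatic): no H
  1 × N: 2 H
  Total hydrogens = 13.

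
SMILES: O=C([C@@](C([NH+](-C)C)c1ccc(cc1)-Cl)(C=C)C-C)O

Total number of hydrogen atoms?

Hydrogens are implicit in SMILES; fill each atom to its normal valence:
  4 × C (aromatic): 1 H each → 4
  3 × C: 3 H each → 9
  2 × C: 2 H each → 4
  2 × C: 1 H each → 2
  2 × C: no H
  2 × C (aromatic): no H
  1 × Cl: no H
  1 × N (charge +1): 1 H
  1 × O: 1 H
  1 × O: no H
  Total hydrogens = 21.

21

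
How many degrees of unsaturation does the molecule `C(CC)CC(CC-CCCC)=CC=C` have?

2

Molecular formula from the SMILES: C14H26.
DoU = (2C + 2 + N − H − X)/2 = (2·14 + 2 + 0 − 26 − 0)/2 = 4/2 = 2.
(Structurally: 0 ring(s) + 2 π bond(s) = 2.)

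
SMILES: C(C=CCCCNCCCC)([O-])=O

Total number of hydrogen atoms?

Hydrogens are implicit in SMILES; fill each atom to its normal valence:
  6 × C: 2 H each → 12
  2 × C: 1 H each → 2
  1 × C: 3 H
  1 × C: no H
  1 × N: 1 H
  1 × O: no H
  1 × O (charge -1): no H
  Total hydrogens = 18.

18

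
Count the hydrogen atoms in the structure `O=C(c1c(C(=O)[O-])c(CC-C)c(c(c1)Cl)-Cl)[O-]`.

Hydrogens are implicit in SMILES; fill each atom to its normal valence:
  5 × C (aromatic): no H
  2 × C: 2 H each → 4
  2 × C: no H
  2 × Cl: no H
  2 × O: no H
  2 × O (charge -1): no H
  1 × C: 3 H
  1 × C (aromatic): 1 H
  Total hydrogens = 8.

8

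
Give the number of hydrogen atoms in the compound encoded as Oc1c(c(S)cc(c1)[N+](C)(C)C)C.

Hydrogens are implicit in SMILES; fill each atom to its normal valence:
  4 × C: 3 H each → 12
  4 × C (aromatic): no H
  2 × C (aromatic): 1 H each → 2
  1 × N (charge +1): no H
  1 × O: 1 H
  1 × S: 1 H
  Total hydrogens = 16.

16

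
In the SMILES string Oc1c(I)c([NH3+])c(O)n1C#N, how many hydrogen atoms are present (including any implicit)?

5

Hydrogens are implicit in SMILES; fill each atom to its normal valence:
  4 × C (aromatic): no H
  2 × O: 1 H each → 2
  1 × C: no H
  1 × I: no H
  1 × N (charge +1): 3 H
  1 × N (aromatic): no H
  1 × N: no H
  Total hydrogens = 5.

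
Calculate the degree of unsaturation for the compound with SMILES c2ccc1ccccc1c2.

7

Molecular formula from the SMILES: C10H8.
DoU = (2C + 2 + N − H − X)/2 = (2·10 + 2 + 0 − 8 − 0)/2 = 14/2 = 7.
(Structurally: 2 ring(s) + 5 π bond(s) = 7.)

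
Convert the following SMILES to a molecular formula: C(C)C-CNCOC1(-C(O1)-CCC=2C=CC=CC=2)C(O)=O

C16H23NO4

Heavy atoms from the SMILES: 16 C, 1 N, 4 O.
Implicit hydrogens by atom environment:
  6 × C: 2 H each → 12
  5 × C (aromatic): 1 H each → 5
  3 × O: no H
  2 × C: no H
  1 × C: 3 H
  1 × C: 1 H
  1 × C (aromatic): no H
  1 × N: 1 H
  1 × O: 1 H
  Total hydrogens = 23.
Molecular formula: C16H23NO4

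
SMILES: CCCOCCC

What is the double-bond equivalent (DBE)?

0

Molecular formula from the SMILES: C6H14O.
DoU = (2C + 2 + N − H − X)/2 = (2·6 + 2 + 0 − 14 − 0)/2 = 0/2 = 0.
(Structurally: 0 ring(s) + 0 π bond(s) = 0.)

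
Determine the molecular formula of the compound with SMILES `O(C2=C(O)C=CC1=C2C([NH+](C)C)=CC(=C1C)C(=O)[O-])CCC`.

Heavy atoms from the SMILES: 17 C, 1 N, 4 O.
Implicit hydrogens by atom environment:
  7 × C (aromatic): no H
  4 × C: 3 H each → 12
  3 × C (aromatic): 1 H each → 3
  2 × C: 2 H each → 4
  2 × O: no H
  1 × C: no H
  1 × N (charge +1): 1 H
  1 × O: 1 H
  1 × O (charge -1): no H
  Total hydrogens = 21.
Molecular formula: C17H21NO4

C17H21NO4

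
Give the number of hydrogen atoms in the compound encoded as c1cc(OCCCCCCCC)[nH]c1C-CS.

25

Hydrogens are implicit in SMILES; fill each atom to its normal valence:
  9 × C: 2 H each → 18
  2 × C (aromatic): 1 H each → 2
  2 × C (aromatic): no H
  1 × C: 3 H
  1 × N (aromatic): 1 H
  1 × O: no H
  1 × S: 1 H
  Total hydrogens = 25.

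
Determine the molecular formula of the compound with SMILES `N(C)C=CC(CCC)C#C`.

Heavy atoms from the SMILES: 9 C, 1 N.
Implicit hydrogens by atom environment:
  4 × C: 1 H each → 4
  2 × C: 3 H each → 6
  2 × C: 2 H each → 4
  1 × C: no H
  1 × N: 1 H
  Total hydrogens = 15.
Molecular formula: C9H15N

C9H15N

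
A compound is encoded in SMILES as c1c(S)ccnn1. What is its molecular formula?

C4H4N2S

Heavy atoms from the SMILES: 4 C, 2 N, 1 S.
Implicit hydrogens by atom environment:
  3 × C (aromatic): 1 H each → 3
  2 × N (aromatic): no H
  1 × C (aromatic): no H
  1 × S: 1 H
  Total hydrogens = 4.
Molecular formula: C4H4N2S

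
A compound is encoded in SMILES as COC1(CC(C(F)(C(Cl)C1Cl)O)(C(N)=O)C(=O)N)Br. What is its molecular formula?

C9H12BrCl2FN2O4

Heavy atoms from the SMILES: 1 Br, 9 C, 2 Cl, 1 F, 2 N, 4 O.
Implicit hydrogens by atom environment:
  5 × C: no H
  3 × O: no H
  2 × C: 1 H each → 2
  2 × Cl: no H
  2 × N: 2 H each → 4
  1 × Br: no H
  1 × C: 3 H
  1 × C: 2 H
  1 × F: no H
  1 × O: 1 H
  Total hydrogens = 12.
Molecular formula: C9H12BrCl2FN2O4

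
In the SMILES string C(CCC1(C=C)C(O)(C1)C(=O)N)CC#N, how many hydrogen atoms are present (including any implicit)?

Hydrogens are implicit in SMILES; fill each atom to its normal valence:
  6 × C: 2 H each → 12
  4 × C: no H
  1 × C: 1 H
  1 × N: 2 H
  1 × N: no H
  1 × O: 1 H
  1 × O: no H
  Total hydrogens = 16.

16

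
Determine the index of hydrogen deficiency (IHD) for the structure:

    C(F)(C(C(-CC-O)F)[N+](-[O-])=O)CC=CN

2

Molecular formula from the SMILES: C8H14F2N2O3.
DoU = (2C + 2 + N − H − X)/2 = (2·8 + 2 + 2 − 14 − 2)/2 = 4/2 = 2.
(Structurally: 0 ring(s) + 2 π bond(s) = 2.)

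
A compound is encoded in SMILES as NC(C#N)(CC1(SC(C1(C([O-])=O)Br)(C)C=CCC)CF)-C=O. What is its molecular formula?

Heavy atoms from the SMILES: 1 Br, 14 C, 1 F, 2 N, 3 O, 1 S.
Implicit hydrogens by atom environment:
  6 × C: no H
  3 × C: 2 H each → 6
  3 × C: 1 H each → 3
  2 × C: 3 H each → 6
  2 × O: no H
  1 × Br: no H
  1 × F: no H
  1 × N: 2 H
  1 × N: no H
  1 × O (charge -1): no H
  1 × S: no H
  Total hydrogens = 17.
Net charge -1.
Molecular formula: C14H17BrFN2O3S-

C14H17BrFN2O3S-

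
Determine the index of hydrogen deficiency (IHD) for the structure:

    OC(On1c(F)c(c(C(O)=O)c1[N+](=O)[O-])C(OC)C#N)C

7

Molecular formula from the SMILES: C10H10FN3O7.
DoU = (2C + 2 + N − H − X)/2 = (2·10 + 2 + 3 − 10 − 1)/2 = 14/2 = 7.
(Structurally: 1 ring(s) + 6 π bond(s) = 7.)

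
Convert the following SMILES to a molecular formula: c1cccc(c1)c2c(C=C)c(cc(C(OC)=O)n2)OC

Heavy atoms from the SMILES: 16 C, 1 N, 3 O.
Implicit hydrogens by atom environment:
  6 × C (aromatic): 1 H each → 6
  5 × C (aromatic): no H
  3 × O: no H
  2 × C: 3 H each → 6
  1 × C: 2 H
  1 × C: 1 H
  1 × C: no H
  1 × N (aromatic): no H
  Total hydrogens = 15.
Molecular formula: C16H15NO3

C16H15NO3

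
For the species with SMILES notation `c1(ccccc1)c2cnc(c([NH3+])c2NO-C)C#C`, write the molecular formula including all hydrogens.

Heavy atoms from the SMILES: 14 C, 3 N, 1 O.
Implicit hydrogens by atom environment:
  6 × C (aromatic): 1 H each → 6
  5 × C (aromatic): no H
  1 × C: 3 H
  1 × C: 1 H
  1 × C: no H
  1 × N (charge +1): 3 H
  1 × N: 1 H
  1 × N (aromatic): no H
  1 × O: no H
  Total hydrogens = 14.
Net charge +1.
Molecular formula: C14H14N3O+

C14H14N3O+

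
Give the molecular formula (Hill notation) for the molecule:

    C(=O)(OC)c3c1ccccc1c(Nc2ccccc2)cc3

Heavy atoms from the SMILES: 18 C, 1 N, 2 O.
Implicit hydrogens by atom environment:
  11 × C (aromatic): 1 H each → 11
  5 × C (aromatic): no H
  2 × O: no H
  1 × C: 3 H
  1 × C: no H
  1 × N: 1 H
  Total hydrogens = 15.
Molecular formula: C18H15NO2

C18H15NO2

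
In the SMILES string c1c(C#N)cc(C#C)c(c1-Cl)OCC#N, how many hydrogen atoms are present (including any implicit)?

Hydrogens are implicit in SMILES; fill each atom to its normal valence:
  4 × C (aromatic): no H
  3 × C: no H
  2 × C (aromatic): 1 H each → 2
  2 × N: no H
  1 × C: 2 H
  1 × C: 1 H
  1 × Cl: no H
  1 × O: no H
  Total hydrogens = 5.

5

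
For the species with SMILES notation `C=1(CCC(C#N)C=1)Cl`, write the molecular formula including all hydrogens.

C6H6ClN

Heavy atoms from the SMILES: 6 C, 1 Cl, 1 N.
Implicit hydrogens by atom environment:
  2 × C: 2 H each → 4
  2 × C: 1 H each → 2
  2 × C: no H
  1 × Cl: no H
  1 × N: no H
  Total hydrogens = 6.
Molecular formula: C6H6ClN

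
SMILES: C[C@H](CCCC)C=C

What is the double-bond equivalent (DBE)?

Molecular formula from the SMILES: C8H16.
DoU = (2C + 2 + N − H − X)/2 = (2·8 + 2 + 0 − 16 − 0)/2 = 2/2 = 1.
(Structurally: 0 ring(s) + 1 π bond(s) = 1.)

1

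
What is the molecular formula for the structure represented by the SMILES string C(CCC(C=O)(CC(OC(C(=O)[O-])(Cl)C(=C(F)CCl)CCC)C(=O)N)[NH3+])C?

C17H27Cl2FN2O5

Heavy atoms from the SMILES: 17 C, 2 Cl, 1 F, 2 N, 5 O.
Implicit hydrogens by atom environment:
  7 × C: 2 H each → 14
  6 × C: no H
  4 × O: no H
  2 × C: 3 H each → 6
  2 × C: 1 H each → 2
  2 × Cl: no H
  1 × F: no H
  1 × N (charge +1): 3 H
  1 × N: 2 H
  1 × O (charge -1): no H
  Total hydrogens = 27.
Molecular formula: C17H27Cl2FN2O5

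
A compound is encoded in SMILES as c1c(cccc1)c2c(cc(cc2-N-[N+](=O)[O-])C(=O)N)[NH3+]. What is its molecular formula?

Heavy atoms from the SMILES: 13 C, 4 N, 3 O.
Implicit hydrogens by atom environment:
  7 × C (aromatic): 1 H each → 7
  5 × C (aromatic): no H
  2 × O: no H
  1 × C: no H
  1 × N (charge +1): 3 H
  1 × N: 2 H
  1 × N: 1 H
  1 × N (charge +1): no H
  1 × O (charge -1): no H
  Total hydrogens = 13.
Net charge +1.
Molecular formula: C13H13N4O3+

C13H13N4O3+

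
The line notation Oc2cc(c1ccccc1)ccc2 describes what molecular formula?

C12H10O

Heavy atoms from the SMILES: 12 C, 1 O.
Implicit hydrogens by atom environment:
  9 × C (aromatic): 1 H each → 9
  3 × C (aromatic): no H
  1 × O: 1 H
  Total hydrogens = 10.
Molecular formula: C12H10O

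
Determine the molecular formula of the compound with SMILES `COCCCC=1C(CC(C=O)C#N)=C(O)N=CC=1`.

C13H16N2O3

Heavy atoms from the SMILES: 13 C, 2 N, 3 O.
Implicit hydrogens by atom environment:
  4 × C: 2 H each → 8
  3 × C (aromatic): no H
  2 × C (aromatic): 1 H each → 2
  2 × C: 1 H each → 2
  2 × O: no H
  1 × C: 3 H
  1 × C: no H
  1 × N (aromatic): no H
  1 × N: no H
  1 × O: 1 H
  Total hydrogens = 16.
Molecular formula: C13H16N2O3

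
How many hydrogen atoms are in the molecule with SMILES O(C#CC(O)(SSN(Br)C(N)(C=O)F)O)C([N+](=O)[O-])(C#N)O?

6

Hydrogens are implicit in SMILES; fill each atom to its normal valence:
  6 × C: no H
  3 × O: 1 H each → 3
  3 × O: no H
  2 × N: no H
  2 × S: no H
  1 × Br: no H
  1 × C: 1 H
  1 × F: no H
  1 × N: 2 H
  1 × N (charge +1): no H
  1 × O (charge -1): no H
  Total hydrogens = 6.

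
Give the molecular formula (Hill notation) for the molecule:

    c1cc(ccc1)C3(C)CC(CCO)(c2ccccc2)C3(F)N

Heavy atoms from the SMILES: 19 C, 1 F, 1 N, 1 O.
Implicit hydrogens by atom environment:
  10 × C (aromatic): 1 H each → 10
  3 × C: 2 H each → 6
  3 × C: no H
  2 × C (aromatic): no H
  1 × C: 3 H
  1 × F: no H
  1 × N: 2 H
  1 × O: 1 H
  Total hydrogens = 22.
Molecular formula: C19H22FNO

C19H22FNO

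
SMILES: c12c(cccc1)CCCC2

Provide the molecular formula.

C10H12

Heavy atoms from the SMILES: 10 C.
Implicit hydrogens by atom environment:
  4 × C: 2 H each → 8
  4 × C (aromatic): 1 H each → 4
  2 × C (aromatic): no H
  Total hydrogens = 12.
Molecular formula: C10H12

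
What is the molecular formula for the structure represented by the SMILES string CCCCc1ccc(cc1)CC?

Heavy atoms from the SMILES: 12 C.
Implicit hydrogens by atom environment:
  4 × C: 2 H each → 8
  4 × C (aromatic): 1 H each → 4
  2 × C: 3 H each → 6
  2 × C (aromatic): no H
  Total hydrogens = 18.
Molecular formula: C12H18

C12H18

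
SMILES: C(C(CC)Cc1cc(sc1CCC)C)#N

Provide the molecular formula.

Heavy atoms from the SMILES: 13 C, 1 N, 1 S.
Implicit hydrogens by atom environment:
  4 × C: 2 H each → 8
  3 × C: 3 H each → 9
  3 × C (aromatic): no H
  1 × C (aromatic): 1 H
  1 × C: 1 H
  1 × C: no H
  1 × N: no H
  1 × S (aromatic): no H
  Total hydrogens = 19.
Molecular formula: C13H19NS

C13H19NS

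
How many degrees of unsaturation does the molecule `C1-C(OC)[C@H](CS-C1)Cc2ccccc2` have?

Molecular formula from the SMILES: C13H18OS.
DoU = (2C + 2 + N − H − X)/2 = (2·13 + 2 + 0 − 18 − 0)/2 = 10/2 = 5.
(Structurally: 2 ring(s) + 3 π bond(s) = 5.)

5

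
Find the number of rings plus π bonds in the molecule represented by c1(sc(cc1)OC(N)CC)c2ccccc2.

7

Molecular formula from the SMILES: C13H15NOS.
DoU = (2C + 2 + N − H − X)/2 = (2·13 + 2 + 1 − 15 − 0)/2 = 14/2 = 7.
(Structurally: 2 ring(s) + 5 π bond(s) = 7.)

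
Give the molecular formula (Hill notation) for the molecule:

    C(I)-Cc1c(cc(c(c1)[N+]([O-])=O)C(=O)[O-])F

C9H6FINO4-

Heavy atoms from the SMILES: 9 C, 1 F, 1 I, 1 N, 4 O.
Implicit hydrogens by atom environment:
  4 × C (aromatic): no H
  2 × C: 2 H each → 4
  2 × C (aromatic): 1 H each → 2
  2 × O: no H
  2 × O (charge -1): no H
  1 × C: no H
  1 × F: no H
  1 × I: no H
  1 × N (charge +1): no H
  Total hydrogens = 6.
Net charge -1.
Molecular formula: C9H6FINO4-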